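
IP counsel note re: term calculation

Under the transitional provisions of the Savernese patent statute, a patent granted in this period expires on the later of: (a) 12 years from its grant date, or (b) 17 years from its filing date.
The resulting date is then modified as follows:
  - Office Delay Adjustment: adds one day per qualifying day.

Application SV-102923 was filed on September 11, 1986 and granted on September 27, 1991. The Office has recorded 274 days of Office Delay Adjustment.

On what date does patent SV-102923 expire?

June 27, 2004

(a) grant + 12 years → 27 September 2003.
(b) filing + 17 years → 11 September 2003.
Later of the two: 27 September 2003.
Office Delay Adjustment: +274 days → 27 June 2004.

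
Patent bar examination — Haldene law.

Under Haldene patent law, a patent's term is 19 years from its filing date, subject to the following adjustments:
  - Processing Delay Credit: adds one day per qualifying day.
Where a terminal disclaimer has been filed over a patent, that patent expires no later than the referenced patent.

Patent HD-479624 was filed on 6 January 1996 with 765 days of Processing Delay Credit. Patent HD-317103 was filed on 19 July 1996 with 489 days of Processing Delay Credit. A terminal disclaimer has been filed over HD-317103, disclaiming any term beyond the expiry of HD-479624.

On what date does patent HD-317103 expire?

2016-11-19

Natural term of HD-317103:
  Base: filing + 19 years → 19 July 2015.
  Processing Delay Credit: +489 days → 19 November 2016.
Expiry of referenced patent HD-479624:
  Base: filing + 19 years → 6 January 2015.
  Processing Delay Credit: +765 days → 9 February 2017.
Terminal disclaimer: HD-317103 expires on the earlier of 19 November 2016 and 9 February 2017.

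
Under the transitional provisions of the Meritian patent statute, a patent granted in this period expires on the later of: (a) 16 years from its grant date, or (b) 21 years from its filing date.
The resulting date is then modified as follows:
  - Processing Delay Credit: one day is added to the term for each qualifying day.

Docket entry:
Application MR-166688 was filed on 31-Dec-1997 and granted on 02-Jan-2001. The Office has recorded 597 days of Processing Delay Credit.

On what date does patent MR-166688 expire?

(a) grant + 16 years → 2 January 2017.
(b) filing + 21 years → 31 December 2018.
Later of the two: 31 December 2018.
Processing Delay Credit: +597 days → 19 August 2020.

August 19, 2020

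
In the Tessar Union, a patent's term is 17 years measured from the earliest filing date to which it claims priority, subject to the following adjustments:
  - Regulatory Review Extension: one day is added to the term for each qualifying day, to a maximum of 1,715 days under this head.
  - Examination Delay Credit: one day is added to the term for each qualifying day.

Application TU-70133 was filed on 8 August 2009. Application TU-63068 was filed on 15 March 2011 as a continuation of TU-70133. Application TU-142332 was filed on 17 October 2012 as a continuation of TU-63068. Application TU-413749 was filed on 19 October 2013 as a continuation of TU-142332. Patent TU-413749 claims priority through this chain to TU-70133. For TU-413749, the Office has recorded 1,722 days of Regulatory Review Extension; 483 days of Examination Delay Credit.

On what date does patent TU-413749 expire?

Earliest priority filing: 8 August 2009.
Base term: 8 August 2009 + 17 years → 8 August 2026.
Regulatory Review Extension: 1722 days claimed exceeds the 1715-day cap, so +1715 days → 19 April 2031.
Examination Delay Credit: +483 days → 14 August 2032.

2032-08-14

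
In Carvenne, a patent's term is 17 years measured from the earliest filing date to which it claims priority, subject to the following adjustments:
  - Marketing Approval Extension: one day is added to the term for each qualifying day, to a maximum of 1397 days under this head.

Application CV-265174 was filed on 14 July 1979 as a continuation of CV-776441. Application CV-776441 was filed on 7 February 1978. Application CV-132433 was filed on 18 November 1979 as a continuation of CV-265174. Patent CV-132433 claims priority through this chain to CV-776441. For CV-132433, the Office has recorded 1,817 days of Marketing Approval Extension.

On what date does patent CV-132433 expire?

1998-12-05

Earliest priority filing: 7 February 1978.
Base term: 7 February 1978 + 17 years → 7 February 1995.
Marketing Approval Extension: 1817 days claimed exceeds the 1397-day cap, so +1397 days → 5 December 1998.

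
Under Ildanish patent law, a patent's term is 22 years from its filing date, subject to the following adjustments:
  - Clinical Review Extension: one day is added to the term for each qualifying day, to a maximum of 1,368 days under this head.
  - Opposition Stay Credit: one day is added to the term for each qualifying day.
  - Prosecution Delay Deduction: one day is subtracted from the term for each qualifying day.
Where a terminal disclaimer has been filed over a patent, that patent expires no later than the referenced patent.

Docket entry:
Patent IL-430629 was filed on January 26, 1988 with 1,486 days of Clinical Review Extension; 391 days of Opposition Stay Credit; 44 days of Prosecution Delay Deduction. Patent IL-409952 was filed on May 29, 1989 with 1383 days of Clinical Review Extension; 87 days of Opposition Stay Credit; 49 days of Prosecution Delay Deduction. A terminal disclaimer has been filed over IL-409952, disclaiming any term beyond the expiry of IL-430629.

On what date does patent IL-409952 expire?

Natural term of IL-409952:
  Base: filing + 22 years → 29 May 2011.
  Clinical Review Extension: 1383 days claimed exceeds the 1368-day cap, so +1368 days → 25 February 2015.
  Opposition Stay Credit: +87 days → 23 May 2015.
  Prosecution Delay Deduction: −49 days → 4 April 2015.
Expiry of referenced patent IL-430629:
  Base: filing + 22 years → 26 January 2010.
  Clinical Review Extension: 1486 days claimed exceeds the 1368-day cap, so +1368 days → 25 October 2013.
  Opposition Stay Credit: +391 days → 20 November 2014.
  Prosecution Delay Deduction: −44 days → 7 October 2014.
Terminal disclaimer: IL-409952 expires on the earlier of 4 April 2015 and 7 October 2014.

October 7, 2014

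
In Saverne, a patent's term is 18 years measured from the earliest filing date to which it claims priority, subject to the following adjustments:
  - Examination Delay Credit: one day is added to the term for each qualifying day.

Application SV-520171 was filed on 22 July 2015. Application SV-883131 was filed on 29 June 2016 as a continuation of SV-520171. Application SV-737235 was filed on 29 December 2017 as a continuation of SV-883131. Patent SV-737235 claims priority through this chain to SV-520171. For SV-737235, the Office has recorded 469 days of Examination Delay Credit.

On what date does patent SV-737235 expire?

Earliest priority filing: 22 July 2015.
Base term: 22 July 2015 + 18 years → 22 July 2033.
Examination Delay Credit: +469 days → 3 November 2034.

2034-11-03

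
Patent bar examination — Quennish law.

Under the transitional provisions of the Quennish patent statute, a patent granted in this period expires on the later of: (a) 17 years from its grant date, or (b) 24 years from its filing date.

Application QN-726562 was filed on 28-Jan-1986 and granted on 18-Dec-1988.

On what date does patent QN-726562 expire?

(a) grant + 17 years → 18 December 2005.
(b) filing + 24 years → 28 January 2010.
Later of the two: 28 January 2010.

2010-01-28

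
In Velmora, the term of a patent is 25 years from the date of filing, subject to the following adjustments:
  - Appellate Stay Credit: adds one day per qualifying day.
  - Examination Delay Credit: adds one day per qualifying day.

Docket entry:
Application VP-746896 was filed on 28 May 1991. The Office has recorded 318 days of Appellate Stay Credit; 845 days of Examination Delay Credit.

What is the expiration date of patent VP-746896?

Base term: filing date + 25 years → 28 May 2016.
Appellate Stay Credit: +318 days → 11 April 2017.
Examination Delay Credit: +845 days → 4 August 2019.

August 4, 2019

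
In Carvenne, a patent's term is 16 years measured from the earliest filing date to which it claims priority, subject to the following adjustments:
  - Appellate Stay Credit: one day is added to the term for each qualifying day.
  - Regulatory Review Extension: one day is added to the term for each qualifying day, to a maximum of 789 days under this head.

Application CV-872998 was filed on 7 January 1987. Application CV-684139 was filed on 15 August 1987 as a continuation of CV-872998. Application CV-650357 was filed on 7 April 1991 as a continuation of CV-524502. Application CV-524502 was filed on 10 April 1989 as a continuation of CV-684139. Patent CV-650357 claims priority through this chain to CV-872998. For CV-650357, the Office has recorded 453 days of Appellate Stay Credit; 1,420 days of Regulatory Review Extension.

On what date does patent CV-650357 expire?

Earliest priority filing: 7 January 1987.
Base term: 7 January 1987 + 16 years → 7 January 2003.
Appellate Stay Credit: +453 days → 4 April 2004.
Regulatory Review Extension: 1420 days claimed exceeds the 789-day cap, so +789 days → 2 June 2006.

2006-06-02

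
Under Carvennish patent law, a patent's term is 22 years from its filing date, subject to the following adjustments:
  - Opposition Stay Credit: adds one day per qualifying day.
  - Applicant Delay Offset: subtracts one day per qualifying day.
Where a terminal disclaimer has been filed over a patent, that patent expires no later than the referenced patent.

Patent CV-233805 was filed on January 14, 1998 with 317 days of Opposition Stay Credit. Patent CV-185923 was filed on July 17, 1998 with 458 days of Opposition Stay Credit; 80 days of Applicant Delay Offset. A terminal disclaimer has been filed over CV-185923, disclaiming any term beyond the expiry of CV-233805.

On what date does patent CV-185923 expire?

Natural term of CV-185923:
  Base: filing + 22 years → 17 July 2020.
  Opposition Stay Credit: +458 days → 18 October 2021.
  Applicant Delay Offset: −80 days → 30 July 2021.
Expiry of referenced patent CV-233805:
  Base: filing + 22 years → 14 January 2020.
  Opposition Stay Credit: +317 days → 26 November 2020.
Terminal disclaimer: CV-185923 expires on the earlier of 30 July 2021 and 26 November 2020.

2020-11-26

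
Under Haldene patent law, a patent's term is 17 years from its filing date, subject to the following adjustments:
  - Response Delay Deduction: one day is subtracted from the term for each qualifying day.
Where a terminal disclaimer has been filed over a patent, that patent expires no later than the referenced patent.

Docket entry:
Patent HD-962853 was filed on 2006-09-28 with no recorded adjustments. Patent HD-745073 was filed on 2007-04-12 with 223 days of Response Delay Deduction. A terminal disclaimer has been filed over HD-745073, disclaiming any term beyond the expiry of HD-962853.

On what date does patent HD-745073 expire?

Natural term of HD-745073:
  Base: filing + 17 years → 12 April 2024.
  Response Delay Deduction: −223 days → 2 September 2023.
Expiry of referenced patent HD-962853:
  Base: filing + 17 years → 28 September 2023.
Terminal disclaimer: HD-745073 expires on the earlier of 2 September 2023 and 28 September 2023.

2023-09-02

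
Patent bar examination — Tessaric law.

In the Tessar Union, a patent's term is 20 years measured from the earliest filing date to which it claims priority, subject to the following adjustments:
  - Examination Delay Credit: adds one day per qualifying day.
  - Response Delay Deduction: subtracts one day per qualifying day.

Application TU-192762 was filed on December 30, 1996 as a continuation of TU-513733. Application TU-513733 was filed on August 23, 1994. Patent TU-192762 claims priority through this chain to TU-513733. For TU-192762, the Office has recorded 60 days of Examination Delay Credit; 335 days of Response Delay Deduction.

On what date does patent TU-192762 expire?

Earliest priority filing: 23 August 1994.
Base term: 23 August 1994 + 20 years → 23 August 2014.
Examination Delay Credit: +60 days → 22 October 2014.
Response Delay Deduction: −335 days → 21 November 2013.

2013-11-21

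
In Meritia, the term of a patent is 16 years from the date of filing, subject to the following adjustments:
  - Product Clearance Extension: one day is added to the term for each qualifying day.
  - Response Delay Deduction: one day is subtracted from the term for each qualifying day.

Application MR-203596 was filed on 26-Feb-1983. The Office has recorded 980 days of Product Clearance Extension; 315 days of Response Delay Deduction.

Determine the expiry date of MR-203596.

December 22, 2000

Base term: filing date + 16 years → 26 February 1999.
Product Clearance Extension: +980 days → 2 November 2001.
Response Delay Deduction: −315 days → 22 December 2000.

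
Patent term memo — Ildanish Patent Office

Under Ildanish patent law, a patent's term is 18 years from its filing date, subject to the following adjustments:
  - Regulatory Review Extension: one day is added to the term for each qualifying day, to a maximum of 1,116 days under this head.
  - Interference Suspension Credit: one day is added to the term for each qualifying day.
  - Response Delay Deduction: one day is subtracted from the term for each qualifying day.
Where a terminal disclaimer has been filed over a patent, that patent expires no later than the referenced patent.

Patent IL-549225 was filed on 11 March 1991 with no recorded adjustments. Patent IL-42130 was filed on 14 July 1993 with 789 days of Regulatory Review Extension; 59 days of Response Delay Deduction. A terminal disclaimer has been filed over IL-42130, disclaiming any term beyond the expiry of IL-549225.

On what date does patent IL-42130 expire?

2009-03-11

Natural term of IL-42130:
  Base: filing + 18 years → 14 July 2011.
  Regulatory Review Extension: 789 days (within the 1116-day cap) → +789 days → 10 September 2013.
  Response Delay Deduction: −59 days → 13 July 2013.
Expiry of referenced patent IL-549225:
  Base: filing + 18 years → 11 March 2009.
Terminal disclaimer: IL-42130 expires on the earlier of 13 July 2013 and 11 March 2009.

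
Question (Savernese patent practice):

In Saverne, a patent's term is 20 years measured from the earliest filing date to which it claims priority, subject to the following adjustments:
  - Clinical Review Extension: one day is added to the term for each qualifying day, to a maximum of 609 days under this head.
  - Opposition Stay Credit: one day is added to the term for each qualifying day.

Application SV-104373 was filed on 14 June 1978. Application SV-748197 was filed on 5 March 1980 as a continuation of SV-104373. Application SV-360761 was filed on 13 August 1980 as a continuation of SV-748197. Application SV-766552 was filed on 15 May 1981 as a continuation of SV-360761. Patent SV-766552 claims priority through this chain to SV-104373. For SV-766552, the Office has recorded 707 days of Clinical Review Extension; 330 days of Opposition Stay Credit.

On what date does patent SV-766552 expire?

Earliest priority filing: 14 June 1978.
Base term: 14 June 1978 + 20 years → 14 June 1998.
Clinical Review Extension: 707 days claimed exceeds the 609-day cap, so +609 days → 13 February 2000.
Opposition Stay Credit: +330 days → 8 January 2001.

2001-01-08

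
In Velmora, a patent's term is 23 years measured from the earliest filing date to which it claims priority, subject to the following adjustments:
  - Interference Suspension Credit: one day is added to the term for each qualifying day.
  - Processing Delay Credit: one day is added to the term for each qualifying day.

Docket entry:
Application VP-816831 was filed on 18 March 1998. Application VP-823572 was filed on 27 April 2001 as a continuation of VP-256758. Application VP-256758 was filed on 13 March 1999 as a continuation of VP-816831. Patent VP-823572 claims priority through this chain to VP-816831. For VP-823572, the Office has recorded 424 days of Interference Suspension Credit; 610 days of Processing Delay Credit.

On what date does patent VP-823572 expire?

Earliest priority filing: 18 March 1998.
Base term: 18 March 1998 + 23 years → 18 March 2021.
Interference Suspension Credit: +424 days → 16 May 2022.
Processing Delay Credit: +610 days → 16 January 2024.

2024-01-16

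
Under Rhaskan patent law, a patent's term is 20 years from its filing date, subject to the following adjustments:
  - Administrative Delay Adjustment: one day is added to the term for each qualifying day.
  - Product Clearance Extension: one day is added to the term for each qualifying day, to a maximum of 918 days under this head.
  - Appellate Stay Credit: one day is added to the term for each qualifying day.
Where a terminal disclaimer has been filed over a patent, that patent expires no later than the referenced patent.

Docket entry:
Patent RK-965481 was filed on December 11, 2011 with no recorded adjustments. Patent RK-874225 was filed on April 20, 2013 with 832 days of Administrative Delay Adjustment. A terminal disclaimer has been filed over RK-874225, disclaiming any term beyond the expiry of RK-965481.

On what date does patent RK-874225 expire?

Natural term of RK-874225:
  Base: filing + 20 years → 20 April 2033.
  Administrative Delay Adjustment: +832 days → 31 July 2035.
Expiry of referenced patent RK-965481:
  Base: filing + 20 years → 11 December 2031.
Terminal disclaimer: RK-874225 expires on the earlier of 31 July 2035 and 11 December 2031.

December 11, 2031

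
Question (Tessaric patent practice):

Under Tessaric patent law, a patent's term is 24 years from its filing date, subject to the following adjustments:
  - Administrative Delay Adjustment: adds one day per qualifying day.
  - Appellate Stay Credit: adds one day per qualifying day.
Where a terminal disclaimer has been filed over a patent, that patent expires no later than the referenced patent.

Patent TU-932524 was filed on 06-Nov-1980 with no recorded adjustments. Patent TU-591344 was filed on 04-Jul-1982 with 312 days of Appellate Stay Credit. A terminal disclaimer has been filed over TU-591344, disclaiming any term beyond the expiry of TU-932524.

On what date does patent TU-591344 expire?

2004-11-06

Natural term of TU-591344:
  Base: filing + 24 years → 4 July 2006.
  Appellate Stay Credit: +312 days → 12 May 2007.
Expiry of referenced patent TU-932524:
  Base: filing + 24 years → 6 November 2004.
Terminal disclaimer: TU-591344 expires on the earlier of 12 May 2007 and 6 November 2004.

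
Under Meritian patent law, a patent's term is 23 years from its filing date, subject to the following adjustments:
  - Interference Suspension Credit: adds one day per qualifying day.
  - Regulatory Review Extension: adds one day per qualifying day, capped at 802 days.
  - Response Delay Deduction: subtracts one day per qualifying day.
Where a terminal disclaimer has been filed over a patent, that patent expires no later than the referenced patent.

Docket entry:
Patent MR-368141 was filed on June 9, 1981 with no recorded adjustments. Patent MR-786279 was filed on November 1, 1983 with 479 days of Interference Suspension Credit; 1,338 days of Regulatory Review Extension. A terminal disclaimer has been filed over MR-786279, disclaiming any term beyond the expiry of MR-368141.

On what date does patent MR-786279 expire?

June 9, 2004

Natural term of MR-786279:
  Base: filing + 23 years → 1 November 2006.
  Interference Suspension Credit: +479 days → 23 February 2008.
  Regulatory Review Extension: 1338 days claimed exceeds the 802-day cap, so +802 days → 5 May 2010.
Expiry of referenced patent MR-368141:
  Base: filing + 23 years → 9 June 2004.
Terminal disclaimer: MR-786279 expires on the earlier of 5 May 2010 and 9 June 2004.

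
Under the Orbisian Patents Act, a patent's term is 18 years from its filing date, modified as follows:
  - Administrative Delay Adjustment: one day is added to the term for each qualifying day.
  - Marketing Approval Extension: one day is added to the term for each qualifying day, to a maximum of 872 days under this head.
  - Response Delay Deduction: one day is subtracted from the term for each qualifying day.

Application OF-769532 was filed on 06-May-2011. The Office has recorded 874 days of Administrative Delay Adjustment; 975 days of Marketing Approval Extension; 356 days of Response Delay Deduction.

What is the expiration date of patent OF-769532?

2033-02-24

Base term: filing date + 18 years → 6 May 2029.
Administrative Delay Adjustment: +874 days → 27 September 2031.
Marketing Approval Extension: 975 days claimed exceeds the 872-day cap, so +872 days → 15 February 2034.
Response Delay Deduction: −356 days → 24 February 2033.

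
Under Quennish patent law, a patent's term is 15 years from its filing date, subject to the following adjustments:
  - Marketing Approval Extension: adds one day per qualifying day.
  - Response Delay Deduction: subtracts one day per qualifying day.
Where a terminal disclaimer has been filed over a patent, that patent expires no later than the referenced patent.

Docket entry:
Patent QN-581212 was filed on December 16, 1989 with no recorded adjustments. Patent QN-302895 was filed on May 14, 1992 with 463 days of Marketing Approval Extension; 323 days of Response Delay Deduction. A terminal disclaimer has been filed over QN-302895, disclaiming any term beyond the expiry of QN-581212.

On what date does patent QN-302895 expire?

December 16, 2004

Natural term of QN-302895:
  Base: filing + 15 years → 14 May 2007.
  Marketing Approval Extension: +463 days → 19 August 2008.
  Response Delay Deduction: −323 days → 1 October 2007.
Expiry of referenced patent QN-581212:
  Base: filing + 15 years → 16 December 2004.
Terminal disclaimer: QN-302895 expires on the earlier of 1 October 2007 and 16 December 2004.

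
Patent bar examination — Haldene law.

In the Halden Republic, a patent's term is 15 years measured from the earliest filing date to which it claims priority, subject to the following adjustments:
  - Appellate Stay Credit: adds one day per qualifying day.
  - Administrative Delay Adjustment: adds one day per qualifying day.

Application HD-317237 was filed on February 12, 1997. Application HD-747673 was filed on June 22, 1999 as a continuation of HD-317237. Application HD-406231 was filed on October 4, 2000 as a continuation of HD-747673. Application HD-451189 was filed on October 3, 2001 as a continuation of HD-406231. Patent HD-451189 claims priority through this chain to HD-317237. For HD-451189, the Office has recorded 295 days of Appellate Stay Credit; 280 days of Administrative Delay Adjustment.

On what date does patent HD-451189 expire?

September 9, 2013

Earliest priority filing: 12 February 1997.
Base term: 12 February 1997 + 15 years → 12 February 2012.
Appellate Stay Credit: +295 days → 3 December 2012.
Administrative Delay Adjustment: +280 days → 9 September 2013.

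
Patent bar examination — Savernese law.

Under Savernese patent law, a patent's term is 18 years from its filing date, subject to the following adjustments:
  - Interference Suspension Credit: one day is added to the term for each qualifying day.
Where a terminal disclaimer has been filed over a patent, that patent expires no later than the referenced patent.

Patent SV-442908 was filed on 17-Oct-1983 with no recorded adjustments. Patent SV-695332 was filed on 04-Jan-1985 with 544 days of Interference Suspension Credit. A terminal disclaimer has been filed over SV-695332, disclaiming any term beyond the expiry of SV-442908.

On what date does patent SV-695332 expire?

2001-10-17

Natural term of SV-695332:
  Base: filing + 18 years → 4 January 2003.
  Interference Suspension Credit: +544 days → 1 July 2004.
Expiry of referenced patent SV-442908:
  Base: filing + 18 years → 17 October 2001.
Terminal disclaimer: SV-695332 expires on the earlier of 1 July 2004 and 17 October 2001.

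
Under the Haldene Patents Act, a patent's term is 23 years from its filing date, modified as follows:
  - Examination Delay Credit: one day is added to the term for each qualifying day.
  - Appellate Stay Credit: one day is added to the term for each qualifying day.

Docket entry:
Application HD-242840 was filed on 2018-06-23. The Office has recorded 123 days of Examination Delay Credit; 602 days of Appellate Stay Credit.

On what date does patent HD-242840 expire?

Base term: filing date + 23 years → 23 June 2041.
Examination Delay Credit: +123 days → 24 October 2041.
Appellate Stay Credit: +602 days → 18 June 2043.

2043-06-18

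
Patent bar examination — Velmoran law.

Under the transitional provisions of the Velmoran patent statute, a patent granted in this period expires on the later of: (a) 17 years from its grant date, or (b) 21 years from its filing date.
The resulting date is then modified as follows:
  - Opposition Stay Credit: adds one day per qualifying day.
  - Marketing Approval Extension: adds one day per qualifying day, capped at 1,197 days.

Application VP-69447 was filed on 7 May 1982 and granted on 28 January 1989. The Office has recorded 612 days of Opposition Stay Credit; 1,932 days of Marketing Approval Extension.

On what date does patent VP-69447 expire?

(a) grant + 17 years → 28 January 2006.
(b) filing + 21 years → 7 May 2003.
Later of the two: 28 January 2006.
Opposition Stay Credit: +612 days → 2 October 2007.
Marketing Approval Extension: 1932 days claimed exceeds the 1197-day cap, so +1197 days → 11 January 2011.

2011-01-11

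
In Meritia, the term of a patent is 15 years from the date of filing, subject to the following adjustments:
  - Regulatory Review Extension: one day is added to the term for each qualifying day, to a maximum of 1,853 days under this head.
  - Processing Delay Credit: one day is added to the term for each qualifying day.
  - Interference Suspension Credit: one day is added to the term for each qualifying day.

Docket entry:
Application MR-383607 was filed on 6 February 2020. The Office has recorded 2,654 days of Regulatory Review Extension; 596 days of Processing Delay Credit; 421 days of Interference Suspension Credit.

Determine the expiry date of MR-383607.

Base term: filing date + 15 years → 6 February 2035.
Regulatory Review Extension: 2654 days claimed exceeds the 1853-day cap, so +1853 days → 4 March 2040.
Processing Delay Credit: +596 days → 21 October 2041.
Interference Suspension Credit: +421 days → 16 December 2042.

2042-12-16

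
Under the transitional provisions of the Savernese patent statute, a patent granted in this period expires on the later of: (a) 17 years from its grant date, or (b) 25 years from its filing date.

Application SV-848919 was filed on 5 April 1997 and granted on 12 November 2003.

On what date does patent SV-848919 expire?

2022-04-05

(a) grant + 17 years → 12 November 2020.
(b) filing + 25 years → 5 April 2022.
Later of the two: 5 April 2022.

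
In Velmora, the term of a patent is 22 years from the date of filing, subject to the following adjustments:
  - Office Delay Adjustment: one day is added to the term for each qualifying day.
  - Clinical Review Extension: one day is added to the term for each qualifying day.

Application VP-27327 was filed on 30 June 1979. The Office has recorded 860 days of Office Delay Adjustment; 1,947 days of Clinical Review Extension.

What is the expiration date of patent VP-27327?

2009-03-07

Base term: filing date + 22 years → 30 June 2001.
Office Delay Adjustment: +860 days → 7 November 2003.
Clinical Review Extension: +1947 days → 7 March 2009.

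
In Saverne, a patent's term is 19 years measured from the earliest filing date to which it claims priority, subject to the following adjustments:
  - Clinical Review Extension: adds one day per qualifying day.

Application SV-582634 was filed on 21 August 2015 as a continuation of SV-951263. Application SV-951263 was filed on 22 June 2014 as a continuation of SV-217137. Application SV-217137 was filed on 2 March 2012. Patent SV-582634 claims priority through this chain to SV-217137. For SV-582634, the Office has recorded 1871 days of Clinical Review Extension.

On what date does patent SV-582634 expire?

April 15, 2036

Earliest priority filing: 2 March 2012.
Base term: 2 March 2012 + 19 years → 2 March 2031.
Clinical Review Extension: +1871 days → 15 April 2036.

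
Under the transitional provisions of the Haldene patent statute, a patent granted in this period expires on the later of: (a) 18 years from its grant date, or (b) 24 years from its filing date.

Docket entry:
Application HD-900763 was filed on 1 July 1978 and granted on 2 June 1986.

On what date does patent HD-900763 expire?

(a) grant + 18 years → 2 June 2004.
(b) filing + 24 years → 1 July 2002.
Later of the two: 2 June 2004.

2004-06-02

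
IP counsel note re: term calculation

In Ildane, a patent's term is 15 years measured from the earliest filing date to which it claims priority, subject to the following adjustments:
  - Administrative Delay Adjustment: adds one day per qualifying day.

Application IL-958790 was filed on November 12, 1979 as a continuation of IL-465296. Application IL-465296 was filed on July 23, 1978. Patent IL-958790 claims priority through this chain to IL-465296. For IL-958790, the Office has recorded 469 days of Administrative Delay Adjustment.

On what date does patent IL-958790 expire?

November 4, 1994

Earliest priority filing: 23 July 1978.
Base term: 23 July 1978 + 15 years → 23 July 1993.
Administrative Delay Adjustment: +469 days → 4 November 1994.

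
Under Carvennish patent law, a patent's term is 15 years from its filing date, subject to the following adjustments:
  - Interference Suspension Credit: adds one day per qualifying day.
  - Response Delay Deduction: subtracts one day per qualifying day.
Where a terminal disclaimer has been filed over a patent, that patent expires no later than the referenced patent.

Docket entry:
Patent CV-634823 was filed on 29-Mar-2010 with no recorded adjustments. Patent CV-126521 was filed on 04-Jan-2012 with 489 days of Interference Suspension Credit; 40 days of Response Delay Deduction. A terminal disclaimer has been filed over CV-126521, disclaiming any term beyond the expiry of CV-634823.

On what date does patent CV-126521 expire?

Natural term of CV-126521:
  Base: filing + 15 years → 4 January 2027.
  Interference Suspension Credit: +489 days → 7 May 2028.
  Response Delay Deduction: −40 days → 28 March 2028.
Expiry of referenced patent CV-634823:
  Base: filing + 15 years → 29 March 2025.
Terminal disclaimer: CV-126521 expires on the earlier of 28 March 2028 and 29 March 2025.

March 29, 2025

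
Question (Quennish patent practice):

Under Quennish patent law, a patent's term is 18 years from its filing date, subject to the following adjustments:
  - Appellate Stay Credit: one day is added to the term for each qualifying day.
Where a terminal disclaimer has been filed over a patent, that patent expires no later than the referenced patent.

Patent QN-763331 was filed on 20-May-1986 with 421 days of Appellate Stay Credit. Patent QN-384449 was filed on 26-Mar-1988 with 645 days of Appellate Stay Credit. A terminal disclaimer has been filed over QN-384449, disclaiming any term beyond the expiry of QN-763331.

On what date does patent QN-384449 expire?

July 15, 2005

Natural term of QN-384449:
  Base: filing + 18 years → 26 March 2006.
  Appellate Stay Credit: +645 days → 31 December 2007.
Expiry of referenced patent QN-763331:
  Base: filing + 18 years → 20 May 2004.
  Appellate Stay Credit: +421 days → 15 July 2005.
Terminal disclaimer: QN-384449 expires on the earlier of 31 December 2007 and 15 July 2005.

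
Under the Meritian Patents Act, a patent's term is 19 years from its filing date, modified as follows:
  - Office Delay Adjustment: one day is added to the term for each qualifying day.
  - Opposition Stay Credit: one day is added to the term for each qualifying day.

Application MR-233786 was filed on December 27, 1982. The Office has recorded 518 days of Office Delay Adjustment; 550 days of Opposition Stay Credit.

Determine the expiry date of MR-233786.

2004-11-29

Base term: filing date + 19 years → 27 December 2001.
Office Delay Adjustment: +518 days → 29 May 2003.
Opposition Stay Credit: +550 days → 29 November 2004.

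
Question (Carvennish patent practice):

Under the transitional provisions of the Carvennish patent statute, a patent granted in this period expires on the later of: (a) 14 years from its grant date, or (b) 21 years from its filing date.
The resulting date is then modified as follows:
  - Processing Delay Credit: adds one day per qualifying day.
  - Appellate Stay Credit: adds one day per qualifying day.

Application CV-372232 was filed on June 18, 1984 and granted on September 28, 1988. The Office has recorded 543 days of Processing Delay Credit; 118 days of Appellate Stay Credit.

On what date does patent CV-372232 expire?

2007-04-10

(a) grant + 14 years → 28 September 2002.
(b) filing + 21 years → 18 June 2005.
Later of the two: 18 June 2005.
Processing Delay Credit: +543 days → 13 December 2006.
Appellate Stay Credit: +118 days → 10 April 2007.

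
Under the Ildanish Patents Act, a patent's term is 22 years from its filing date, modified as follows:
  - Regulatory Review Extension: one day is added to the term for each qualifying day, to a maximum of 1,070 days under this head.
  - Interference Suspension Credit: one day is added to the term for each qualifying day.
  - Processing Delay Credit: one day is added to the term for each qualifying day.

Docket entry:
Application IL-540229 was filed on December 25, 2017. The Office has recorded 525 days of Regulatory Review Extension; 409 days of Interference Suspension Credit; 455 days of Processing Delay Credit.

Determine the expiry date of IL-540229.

2043-10-14

Base term: filing date + 22 years → 25 December 2039.
Regulatory Review Extension: 525 days (within the 1070-day cap) → +525 days → 2 June 2041.
Interference Suspension Credit: +409 days → 16 July 2042.
Processing Delay Credit: +455 days → 14 October 2043.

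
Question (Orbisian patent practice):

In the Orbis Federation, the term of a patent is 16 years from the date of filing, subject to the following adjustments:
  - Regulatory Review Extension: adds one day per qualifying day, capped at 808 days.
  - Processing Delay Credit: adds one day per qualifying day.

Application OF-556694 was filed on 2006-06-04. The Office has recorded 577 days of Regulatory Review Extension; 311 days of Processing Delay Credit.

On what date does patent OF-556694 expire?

Base term: filing date + 16 years → 4 June 2022.
Regulatory Review Extension: 577 days (within the 808-day cap) → +577 days → 2 January 2024.
Processing Delay Credit: +311 days → 8 November 2024.

November 8, 2024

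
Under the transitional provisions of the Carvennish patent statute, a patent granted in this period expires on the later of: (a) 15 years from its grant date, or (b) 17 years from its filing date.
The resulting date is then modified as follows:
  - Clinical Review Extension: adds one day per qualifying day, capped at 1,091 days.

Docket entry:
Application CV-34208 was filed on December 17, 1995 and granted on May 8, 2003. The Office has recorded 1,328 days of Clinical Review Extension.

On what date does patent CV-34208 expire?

(a) grant + 15 years → 8 May 2018.
(b) filing + 17 years → 17 December 2012.
Later of the two: 8 May 2018.
Clinical Review Extension: 1328 days claimed exceeds the 1091-day cap, so +1091 days → 3 May 2021.

2021-05-03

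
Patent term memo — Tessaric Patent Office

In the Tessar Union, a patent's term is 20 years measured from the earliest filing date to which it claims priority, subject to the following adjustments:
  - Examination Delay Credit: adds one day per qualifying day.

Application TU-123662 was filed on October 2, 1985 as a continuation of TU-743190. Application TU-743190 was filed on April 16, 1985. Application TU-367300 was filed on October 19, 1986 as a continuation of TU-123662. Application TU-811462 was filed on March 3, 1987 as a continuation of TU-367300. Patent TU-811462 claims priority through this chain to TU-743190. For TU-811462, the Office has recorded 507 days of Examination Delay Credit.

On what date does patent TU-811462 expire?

Earliest priority filing: 16 April 1985.
Base term: 16 April 1985 + 20 years → 16 April 2005.
Examination Delay Credit: +507 days → 5 September 2006.

2006-09-05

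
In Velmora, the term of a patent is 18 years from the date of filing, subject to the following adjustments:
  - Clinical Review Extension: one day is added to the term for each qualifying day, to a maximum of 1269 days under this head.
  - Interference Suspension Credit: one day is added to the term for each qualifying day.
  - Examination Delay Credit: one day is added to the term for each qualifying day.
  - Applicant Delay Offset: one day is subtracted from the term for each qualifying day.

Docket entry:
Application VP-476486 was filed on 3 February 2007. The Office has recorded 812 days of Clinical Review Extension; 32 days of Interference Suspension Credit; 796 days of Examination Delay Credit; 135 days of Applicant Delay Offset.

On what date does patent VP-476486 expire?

March 19, 2029

Base term: filing date + 18 years → 3 February 2025.
Clinical Review Extension: 812 days (within the 1269-day cap) → +812 days → 26 April 2027.
Interference Suspension Credit: +32 days → 28 May 2027.
Examination Delay Credit: +796 days → 1 August 2029.
Applicant Delay Offset: −135 days → 19 March 2029.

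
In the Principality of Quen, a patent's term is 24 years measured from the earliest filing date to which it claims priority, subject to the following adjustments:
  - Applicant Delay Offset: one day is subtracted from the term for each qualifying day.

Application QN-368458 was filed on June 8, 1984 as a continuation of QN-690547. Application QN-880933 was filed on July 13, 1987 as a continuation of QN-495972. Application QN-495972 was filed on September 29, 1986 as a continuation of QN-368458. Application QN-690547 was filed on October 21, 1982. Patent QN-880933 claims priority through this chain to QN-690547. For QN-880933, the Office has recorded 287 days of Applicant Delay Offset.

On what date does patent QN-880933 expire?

January 7, 2006

Earliest priority filing: 21 October 1982.
Base term: 21 October 1982 + 24 years → 21 October 2006.
Applicant Delay Offset: −287 days → 7 January 2006.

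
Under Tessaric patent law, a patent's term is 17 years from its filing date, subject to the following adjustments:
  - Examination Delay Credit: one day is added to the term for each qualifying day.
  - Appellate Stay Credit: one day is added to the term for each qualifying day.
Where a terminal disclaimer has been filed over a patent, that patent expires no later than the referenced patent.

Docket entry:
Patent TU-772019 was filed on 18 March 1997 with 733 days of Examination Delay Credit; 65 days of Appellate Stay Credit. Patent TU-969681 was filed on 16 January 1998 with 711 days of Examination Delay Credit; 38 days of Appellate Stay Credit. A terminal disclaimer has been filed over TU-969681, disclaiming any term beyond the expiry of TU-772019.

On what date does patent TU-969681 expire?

Natural term of TU-969681:
  Base: filing + 17 years → 16 January 2015.
  Examination Delay Credit: +711 days → 27 December 2016.
  Appellate Stay Credit: +38 days → 3 February 2017.
Expiry of referenced patent TU-772019:
  Base: filing + 17 years → 18 March 2014.
  Examination Delay Credit: +733 days → 20 March 2016.
  Appellate Stay Credit: +65 days → 24 May 2016.
Terminal disclaimer: TU-969681 expires on the earlier of 3 February 2017 and 24 May 2016.

2016-05-24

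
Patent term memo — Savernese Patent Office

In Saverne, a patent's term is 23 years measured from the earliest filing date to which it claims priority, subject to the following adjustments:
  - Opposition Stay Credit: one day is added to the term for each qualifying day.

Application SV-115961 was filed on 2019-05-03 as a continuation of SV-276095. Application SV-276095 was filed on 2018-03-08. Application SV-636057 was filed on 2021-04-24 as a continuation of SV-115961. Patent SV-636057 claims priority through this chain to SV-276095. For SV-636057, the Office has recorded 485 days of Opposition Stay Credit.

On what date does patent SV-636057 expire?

Earliest priority filing: 8 March 2018.
Base term: 8 March 2018 + 23 years → 8 March 2041.
Opposition Stay Credit: +485 days → 6 July 2042.

July 6, 2042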